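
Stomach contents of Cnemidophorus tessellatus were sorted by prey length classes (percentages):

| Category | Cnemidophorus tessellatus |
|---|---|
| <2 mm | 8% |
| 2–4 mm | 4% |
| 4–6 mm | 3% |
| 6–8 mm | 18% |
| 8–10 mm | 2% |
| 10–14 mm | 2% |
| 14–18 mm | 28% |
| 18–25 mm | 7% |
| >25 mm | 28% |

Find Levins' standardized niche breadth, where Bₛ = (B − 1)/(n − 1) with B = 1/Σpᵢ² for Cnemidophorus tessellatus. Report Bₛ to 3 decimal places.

0.488

Convert percentages to proportions (divide by 100).
Σpᵢ² = 0.08² + 0.04² + 0.03² + 0.18² + 0.02² + 0.02² + 0.28² + 0.07² + 0.28² = 0.0064 + 0.0016 + 0.0009 + 0.0324 + 0.0004 + 0.0004 + 0.0784 + 0.0049 + 0.0784 = 0.2038
B = 1 / 0.2038 = 4.90677
Bₛ = (B − 1)/(n − 1) = (4.90677 − 1)/(9 − 1) = 3.90677/8 = 0.48835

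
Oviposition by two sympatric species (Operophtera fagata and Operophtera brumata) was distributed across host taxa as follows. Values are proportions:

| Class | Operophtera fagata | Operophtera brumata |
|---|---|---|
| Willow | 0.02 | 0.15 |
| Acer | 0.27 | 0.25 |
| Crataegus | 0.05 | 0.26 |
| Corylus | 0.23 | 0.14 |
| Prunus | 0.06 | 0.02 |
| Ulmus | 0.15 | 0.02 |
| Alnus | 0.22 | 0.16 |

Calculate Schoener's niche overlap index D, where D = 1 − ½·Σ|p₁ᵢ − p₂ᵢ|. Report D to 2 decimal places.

Σ|p₁ᵢ − p₂ᵢ| = 0.13 + 0.02 + 0.21 + 0.09 + 0.04 + 0.13 + 0.06 = 0.68
D = 1 − ½ × 0.68 = 1 − 0.340 = 0.6600

0.66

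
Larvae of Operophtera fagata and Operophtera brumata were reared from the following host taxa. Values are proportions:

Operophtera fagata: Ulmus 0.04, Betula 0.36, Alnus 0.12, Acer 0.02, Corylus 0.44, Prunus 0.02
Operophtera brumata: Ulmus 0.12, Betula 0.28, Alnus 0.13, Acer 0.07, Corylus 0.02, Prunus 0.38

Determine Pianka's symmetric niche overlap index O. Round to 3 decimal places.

0.468

Σ p₁ᵢp₂ᵢ = 0.0048 + 0.1008 + 0.0156 + 0.0014 + 0.0088 + 0.0076 = 0.1390
Σp_1ᵢ² = 0.04² + 0.36² + 0.12² + 0.02² + 0.44² + 0.02² = 0.0016 + 0.1296 + 0.0144 + 0.0004 + 0.1936 + 0.0004 = 0.3400
Σp_2ᵢ² = 0.12² + 0.28² + 0.13² + 0.07² + 0.02² + 0.38² = 0.0144 + 0.0784 + 0.0169 + 0.0049 + 0.0004 + 0.1444 = 0.2594
O = 0.1390 / √(0.3400 × 0.2594) = 0.1390 / 0.296978 = 0.46805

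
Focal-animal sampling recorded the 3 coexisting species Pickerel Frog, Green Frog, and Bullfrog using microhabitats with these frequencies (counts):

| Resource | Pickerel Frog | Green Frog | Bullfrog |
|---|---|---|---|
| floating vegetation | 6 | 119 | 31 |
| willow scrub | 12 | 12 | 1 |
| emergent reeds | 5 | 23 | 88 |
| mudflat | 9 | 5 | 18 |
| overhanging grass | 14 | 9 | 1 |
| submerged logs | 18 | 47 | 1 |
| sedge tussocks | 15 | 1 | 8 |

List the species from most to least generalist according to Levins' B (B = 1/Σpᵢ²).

Proportions for Pickerel Frog (n=79): 6/79=0.0759, 12/79=0.1519, 5/79=0.0633, 9/79=0.1139, 14/79=0.1772, 18/79=0.2278, 15/79=0.1899
Proportions for Green Frog (n=216): 119/216=0.5509, 12/216=0.0556, 23/216=0.1065, 5/216=0.0231, 9/216=0.0417, 47/216=0.2176, 1/216=0.0046
Proportions for Bullfrog (n=148): 31/148=0.2095, 1/148=0.0068, 88/148=0.5946, 18/148=0.1216, 1/148=0.0068, 1/148=0.0068, 8/148=0.0541
Σp_Pickᵢ² = 0.0759² + 0.1519² + 0.0633² + 0.1139² + 0.1772² + 0.2278² + 0.1899² = 0.005761 + 0.023074 + 0.004007 + 0.012973 + 0.031400 + 0.051893 + 0.036062 = 0.165170
B_Pick = 1 / 0.165170 = 6.0544
Σp_Greeᵢ² = 0.5509² + 0.0556² + 0.1065² + 0.0231² + 0.0417² + 0.2176² + 0.0046² = 0.303491 + 0.003091 + 0.011342 + 0.000534 + 0.001739 + 0.047350 + 0.000021 = 0.367568
B_Gree = 1 / 0.367568 = 2.7206
Σp_Bullᵢ² = 0.2095² + 0.0068² + 0.5946² + 0.1216² + 0.0068² + 0.0068² + 0.0541² = 0.043890 + 0.000046 + 0.353549 + 0.014787 + 0.000046 + 0.000046 + 0.002927 = 0.415291
B_Bull = 1 / 0.415291 = 2.4080
Ranking by B (broadest → narrowest): Pickerel Frog (6.05) > Green Frog (2.72) > Bullfrog (2.41)

Pickerel Frog > Green Frog > Bullfrog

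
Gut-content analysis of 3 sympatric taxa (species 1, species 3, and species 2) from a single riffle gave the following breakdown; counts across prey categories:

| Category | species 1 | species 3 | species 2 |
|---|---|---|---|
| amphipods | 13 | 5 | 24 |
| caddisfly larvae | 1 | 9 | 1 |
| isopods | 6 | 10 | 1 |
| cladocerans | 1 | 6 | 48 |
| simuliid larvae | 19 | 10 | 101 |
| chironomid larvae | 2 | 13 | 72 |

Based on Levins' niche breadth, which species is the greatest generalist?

species 3

Proportions for species 1 (n=42): 13/42=0.3095, 1/42=0.0238, 6/42=0.1429, 1/42=0.0238, 19/42=0.4524, 2/42=0.0476
Proportions for species 3 (n=53): 5/53=0.0943, 9/53=0.1698, 10/53=0.1887, 6/53=0.1132, 10/53=0.1887, 13/53=0.2453
Proportions for species 2 (n=247): 24/247=0.0972, 1/247=0.0040, 1/247=0.0040, 48/247=0.1943, 101/247=0.4089, 72/247=0.2915
Σp_1ᵢ² = 0.3095² + 0.0238² + 0.1429² + 0.0238² + 0.4524² + 0.0476² = 0.095790 + 0.000566 + 0.020420 + 0.000566 + 0.204666 + 0.002266 = 0.324274
B_1 = 1 / 0.324274 = 3.0838
Σp_3ᵢ² = 0.0943² + 0.1698² + 0.1887² + 0.1132² + 0.1887² + 0.2453² = 0.008892 + 0.028832 + 0.035608 + 0.012814 + 0.035608 + 0.060172 = 0.181926
B_3 = 1 / 0.181926 = 5.4967
Σp_2ᵢ² = 0.0972² + 0.0040² + 0.0040² + 0.1943² + 0.4089² + 0.2915² = 0.009448 + 0.000016 + 0.000016 + 0.037752 + 0.167199 + 0.084972 = 0.299403
B_2 = 1 / 0.299403 = 3.3400
Highest B → broadest niche (most generalist): species 3 (B = 5.50).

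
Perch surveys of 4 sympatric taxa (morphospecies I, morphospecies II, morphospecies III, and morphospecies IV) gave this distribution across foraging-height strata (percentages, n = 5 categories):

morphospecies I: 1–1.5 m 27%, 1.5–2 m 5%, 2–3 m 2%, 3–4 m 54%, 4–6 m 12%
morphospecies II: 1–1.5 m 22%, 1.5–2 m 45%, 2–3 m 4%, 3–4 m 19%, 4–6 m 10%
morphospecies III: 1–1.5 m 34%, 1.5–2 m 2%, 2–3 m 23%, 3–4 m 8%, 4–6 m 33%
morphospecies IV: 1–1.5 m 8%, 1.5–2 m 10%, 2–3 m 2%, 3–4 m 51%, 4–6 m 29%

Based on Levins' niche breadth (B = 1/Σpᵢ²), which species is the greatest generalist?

Convert percentages to proportions (divide by 100).
Σp_Iᵢ² = 0.27² + 0.05² + 0.02² + 0.54² + 0.12² = 0.0729 + 0.0025 + 0.0004 + 0.2916 + 0.0144 = 0.3818
B_I = 1 / 0.3818 = 2.6192
Σp_IIᵢ² = 0.22² + 0.45² + 0.04² + 0.19² + 0.10² = 0.0484 + 0.2025 + 0.0016 + 0.0361 + 0.0100 = 0.2986
B_II = 1 / 0.2986 = 3.3490
Σp_IIIᵢ² = 0.34² + 0.02² + 0.23² + 0.08² + 0.33² = 0.1156 + 0.0004 + 0.0529 + 0.0064 + 0.1089 = 0.2842
B_III = 1 / 0.2842 = 3.5186
Σp_IVᵢ² = 0.08² + 0.10² + 0.02² + 0.51² + 0.29² = 0.0064 + 0.0100 + 0.0004 + 0.2601 + 0.0841 = 0.3610
B_IV = 1 / 0.3610 = 2.7701
Highest B → broadest niche (most generalist): morphospecies III (B = 3.52).

morphospecies III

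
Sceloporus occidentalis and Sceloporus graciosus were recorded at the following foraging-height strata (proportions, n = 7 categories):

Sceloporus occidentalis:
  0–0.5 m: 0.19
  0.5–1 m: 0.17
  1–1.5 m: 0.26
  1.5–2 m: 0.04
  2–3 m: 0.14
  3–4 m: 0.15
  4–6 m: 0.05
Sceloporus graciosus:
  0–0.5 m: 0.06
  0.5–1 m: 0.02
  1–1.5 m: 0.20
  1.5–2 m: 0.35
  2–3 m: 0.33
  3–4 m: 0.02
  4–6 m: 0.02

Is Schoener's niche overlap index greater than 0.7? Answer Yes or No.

Σ|p₁ᵢ − p₂ᵢ| = 0.13 + 0.15 + 0.06 + 0.31 + 0.19 + 0.13 + 0.03 = 1.00
D = 1 − ½ × 1.00 = 1 − 0.500 = 0.5000
D = 0.5000 < 0.7 → No.

No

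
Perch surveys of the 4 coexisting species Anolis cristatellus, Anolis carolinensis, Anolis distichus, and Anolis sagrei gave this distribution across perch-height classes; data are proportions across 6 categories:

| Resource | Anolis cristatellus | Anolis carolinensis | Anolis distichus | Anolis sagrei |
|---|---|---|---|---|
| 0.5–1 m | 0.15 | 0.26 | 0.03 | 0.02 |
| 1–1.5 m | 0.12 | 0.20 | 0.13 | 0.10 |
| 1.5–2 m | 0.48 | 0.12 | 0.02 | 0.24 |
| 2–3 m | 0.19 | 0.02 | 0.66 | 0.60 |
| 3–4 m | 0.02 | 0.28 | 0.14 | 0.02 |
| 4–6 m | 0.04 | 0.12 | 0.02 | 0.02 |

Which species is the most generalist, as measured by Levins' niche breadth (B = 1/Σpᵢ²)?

Anolis carolinensis

Σp_crisᵢ² = 0.15² + 0.12² + 0.48² + 0.19² + 0.02² + 0.04² = 0.0225 + 0.0144 + 0.2304 + 0.0361 + 0.0004 + 0.0016 = 0.3054
B_cris = 1 / 0.3054 = 3.2744
Σp_caroᵢ² = 0.26² + 0.20² + 0.12² + 0.02² + 0.28² + 0.12² = 0.0676 + 0.0400 + 0.0144 + 0.0004 + 0.0784 + 0.0144 = 0.2152
B_caro = 1 / 0.2152 = 4.6468
Σp_distᵢ² = 0.03² + 0.13² + 0.02² + 0.66² + 0.14² + 0.02² = 0.0009 + 0.0169 + 0.0004 + 0.4356 + 0.0196 + 0.0004 = 0.4738
B_dist = 1 / 0.4738 = 2.1106
Σp_sagrᵢ² = 0.02² + 0.10² + 0.24² + 0.60² + 0.02² + 0.02² = 0.0004 + 0.0100 + 0.0576 + 0.3600 + 0.0004 + 0.0004 = 0.4288
B_sagr = 1 / 0.4288 = 2.3321
Highest B → broadest niche (most generalist): Anolis carolinensis (B = 4.65).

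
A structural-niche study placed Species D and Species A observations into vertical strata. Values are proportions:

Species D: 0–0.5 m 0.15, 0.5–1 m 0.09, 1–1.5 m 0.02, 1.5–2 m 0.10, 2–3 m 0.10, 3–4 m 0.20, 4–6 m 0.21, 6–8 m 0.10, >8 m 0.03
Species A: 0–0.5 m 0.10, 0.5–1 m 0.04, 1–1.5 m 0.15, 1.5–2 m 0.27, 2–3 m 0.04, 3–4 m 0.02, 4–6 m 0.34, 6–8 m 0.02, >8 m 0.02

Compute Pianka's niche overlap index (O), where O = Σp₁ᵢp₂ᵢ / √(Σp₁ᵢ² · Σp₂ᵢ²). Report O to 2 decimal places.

Σ p₁ᵢp₂ᵢ = 0.0150 + 0.0036 + 0.0030 + 0.0270 + 0.0040 + 0.0040 + 0.0714 + 0.0020 + 0.0006 = 0.1306
Σp_1ᵢ² = 0.15² + 0.09² + 0.02² + 0.10² + 0.10² + 0.20² + 0.21² + 0.10² + 0.03² = 0.0225 + 0.0081 + 0.0004 + 0.0100 + 0.0100 + 0.0400 + 0.0441 + 0.0100 + 0.0009 = 0.1460
Σp_2ᵢ² = 0.10² + 0.04² + 0.15² + 0.27² + 0.04² + 0.02² + 0.34² + 0.02² + 0.02² = 0.0100 + 0.0016 + 0.0225 + 0.0729 + 0.0016 + 0.0004 + 0.1156 + 0.0004 + 0.0004 = 0.2254
O = 0.1306 / √(0.1460 × 0.2254) = 0.1306 / 0.18141 = 0.7199

0.72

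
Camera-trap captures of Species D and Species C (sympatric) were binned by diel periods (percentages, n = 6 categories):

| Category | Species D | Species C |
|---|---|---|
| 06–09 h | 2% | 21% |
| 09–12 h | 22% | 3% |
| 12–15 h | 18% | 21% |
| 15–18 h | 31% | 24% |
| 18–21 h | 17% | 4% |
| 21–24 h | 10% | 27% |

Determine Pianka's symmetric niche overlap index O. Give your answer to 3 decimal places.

0.717

Convert percentages to proportions (divide by 100).
Σ p₁ᵢp₂ᵢ = 0.0042 + 0.0066 + 0.0378 + 0.0744 + 0.0068 + 0.0270 = 0.1568
Σp_1ᵢ² = 0.02² + 0.22² + 0.18² + 0.31² + 0.17² + 0.10² = 0.0004 + 0.0484 + 0.0324 + 0.0961 + 0.0289 + 0.0100 = 0.2162
Σp_2ᵢ² = 0.21² + 0.03² + 0.21² + 0.24² + 0.04² + 0.27² = 0.0441 + 0.0009 + 0.0441 + 0.0576 + 0.0016 + 0.0729 = 0.2212
O = 0.1568 / √(0.2162 × 0.2212) = 0.1568 / 0.218686 = 0.71701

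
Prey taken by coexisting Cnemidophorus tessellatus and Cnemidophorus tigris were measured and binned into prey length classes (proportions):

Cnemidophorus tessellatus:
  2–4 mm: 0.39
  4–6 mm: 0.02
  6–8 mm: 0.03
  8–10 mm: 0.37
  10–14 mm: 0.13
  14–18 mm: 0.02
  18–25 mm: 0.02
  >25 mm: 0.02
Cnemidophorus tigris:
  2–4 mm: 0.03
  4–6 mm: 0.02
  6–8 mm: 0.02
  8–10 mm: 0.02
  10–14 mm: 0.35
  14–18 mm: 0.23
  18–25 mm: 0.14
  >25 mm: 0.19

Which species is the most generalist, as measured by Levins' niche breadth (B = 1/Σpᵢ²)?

Cnemidophorus tigris

Σp_tessᵢ² = 0.39² + 0.02² + 0.03² + 0.37² + 0.13² + 0.02² + 0.02² + 0.02² = 0.1521 + 0.0004 + 0.0009 + 0.1369 + 0.0169 + 0.0004 + 0.0004 + 0.0004 = 0.3084
B_tess = 1 / 0.3084 = 3.2425
Σp_tigrᵢ² = 0.03² + 0.02² + 0.02² + 0.02² + 0.35² + 0.23² + 0.14² + 0.19² = 0.0009 + 0.0004 + 0.0004 + 0.0004 + 0.1225 + 0.0529 + 0.0196 + 0.0361 = 0.2332
B_tigr = 1 / 0.2332 = 4.2882
Highest B → broadest niche (most generalist): Cnemidophorus tigris (B = 4.29).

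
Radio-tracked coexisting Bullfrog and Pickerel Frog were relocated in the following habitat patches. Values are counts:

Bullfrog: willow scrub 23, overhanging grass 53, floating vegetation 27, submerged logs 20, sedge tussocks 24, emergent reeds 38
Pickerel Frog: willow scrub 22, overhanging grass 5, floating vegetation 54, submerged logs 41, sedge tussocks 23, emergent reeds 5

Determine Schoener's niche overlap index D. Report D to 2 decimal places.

0.57

Proportions for Bullfrog (n=185): 23/185=0.1243, 53/185=0.2865, 27/185=0.1459, 20/185=0.1081, 24/185=0.1297, 38/185=0.2054
Proportions for Pickerel Frog (n=150): 22/150=0.1467, 5/150=0.0333, 54/150=0.3600, 41/150=0.2733, 23/150=0.1533, 5/150=0.0333
Σ|p₁ᵢ − p₂ᵢ| = 0.0224 + 0.2532 + 0.2141 + 0.1652 + 0.0236 + 0.1721 = 0.8506
D = 1 − ½ × 0.8506 = 1 − 0.42530 = 0.57470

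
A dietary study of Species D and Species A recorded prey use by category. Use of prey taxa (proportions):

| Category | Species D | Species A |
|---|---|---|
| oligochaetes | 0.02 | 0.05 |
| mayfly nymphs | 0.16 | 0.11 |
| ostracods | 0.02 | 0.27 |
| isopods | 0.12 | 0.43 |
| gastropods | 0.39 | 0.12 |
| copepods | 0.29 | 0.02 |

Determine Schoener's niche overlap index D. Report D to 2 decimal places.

0.41

Σ|p₁ᵢ − p₂ᵢ| = 0.03 + 0.05 + 0.25 + 0.31 + 0.27 + 0.27 = 1.18
D = 1 − ½ × 1.18 = 1 − 0.590 = 0.4100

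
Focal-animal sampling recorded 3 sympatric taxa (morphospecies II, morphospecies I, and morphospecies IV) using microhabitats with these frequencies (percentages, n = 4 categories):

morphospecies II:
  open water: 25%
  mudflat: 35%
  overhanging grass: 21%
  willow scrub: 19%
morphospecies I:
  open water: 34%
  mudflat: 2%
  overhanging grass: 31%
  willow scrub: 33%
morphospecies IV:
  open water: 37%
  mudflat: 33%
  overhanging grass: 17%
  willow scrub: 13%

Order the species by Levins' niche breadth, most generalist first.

morphospecies II > morphospecies IV > morphospecies I

Convert percentages to proportions (divide by 100).
Σp_IIᵢ² = 0.25² + 0.35² + 0.21² + 0.19² = 0.0625 + 0.1225 + 0.0441 + 0.0361 = 0.2652
B_II = 1 / 0.2652 = 3.7707
Σp_Iᵢ² = 0.34² + 0.02² + 0.31² + 0.33² = 0.1156 + 0.0004 + 0.0961 + 0.1089 = 0.3210
B_I = 1 / 0.3210 = 3.1153
Σp_IVᵢ² = 0.37² + 0.33² + 0.17² + 0.13² = 0.1369 + 0.1089 + 0.0289 + 0.0169 = 0.2916
B_IV = 1 / 0.2916 = 3.4294
Ranking by B (broadest → narrowest): morphospecies II (3.77) > morphospecies IV (3.43) > morphospecies I (3.12)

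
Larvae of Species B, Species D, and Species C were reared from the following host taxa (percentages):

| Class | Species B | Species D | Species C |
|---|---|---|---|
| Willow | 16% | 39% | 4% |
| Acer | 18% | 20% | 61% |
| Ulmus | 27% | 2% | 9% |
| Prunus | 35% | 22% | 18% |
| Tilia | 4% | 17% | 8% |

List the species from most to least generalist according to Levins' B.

Convert percentages to proportions (divide by 100).
Σp_Bᵢ² = 0.16² + 0.18² + 0.27² + 0.35² + 0.04² = 0.0256 + 0.0324 + 0.0729 + 0.1225 + 0.0016 = 0.2550
B_B = 1 / 0.2550 = 3.9216
Σp_Dᵢ² = 0.39² + 0.20² + 0.02² + 0.22² + 0.17² = 0.1521 + 0.0400 + 0.0004 + 0.0484 + 0.0289 = 0.2698
B_D = 1 / 0.2698 = 3.7064
Σp_Cᵢ² = 0.04² + 0.61² + 0.09² + 0.18² + 0.08² = 0.0016 + 0.3721 + 0.0081 + 0.0324 + 0.0064 = 0.4206
B_C = 1 / 0.4206 = 2.3776
Ranking by B (broadest → narrowest): Species B (3.92) > Species D (3.71) > Species C (2.38)

Species B > Species D > Species C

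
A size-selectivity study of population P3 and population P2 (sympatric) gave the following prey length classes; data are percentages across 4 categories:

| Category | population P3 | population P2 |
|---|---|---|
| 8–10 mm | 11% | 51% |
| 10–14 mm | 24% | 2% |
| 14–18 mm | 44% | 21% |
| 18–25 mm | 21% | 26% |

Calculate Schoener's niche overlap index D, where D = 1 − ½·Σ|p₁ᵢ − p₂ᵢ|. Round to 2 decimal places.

0.55

Convert percentages to proportions (divide by 100).
Σ|p₁ᵢ − p₂ᵢ| = 0.40 + 0.22 + 0.23 + 0.05 = 0.90
D = 1 − ½ × 0.90 = 1 − 0.450 = 0.5500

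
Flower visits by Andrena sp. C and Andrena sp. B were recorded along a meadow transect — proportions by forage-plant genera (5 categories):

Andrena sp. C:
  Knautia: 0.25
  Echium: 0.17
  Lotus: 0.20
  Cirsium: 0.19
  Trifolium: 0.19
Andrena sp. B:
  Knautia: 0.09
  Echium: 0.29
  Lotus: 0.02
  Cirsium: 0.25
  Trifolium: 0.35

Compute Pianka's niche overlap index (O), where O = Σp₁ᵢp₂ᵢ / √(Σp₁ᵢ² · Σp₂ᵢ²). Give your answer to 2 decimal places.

Σ p₁ᵢp₂ᵢ = 0.0225 + 0.0493 + 0.0040 + 0.0475 + 0.0665 = 0.1898
Σp_1ᵢ² = 0.25² + 0.17² + 0.20² + 0.19² + 0.19² = 0.0625 + 0.0289 + 0.0400 + 0.0361 + 0.0361 = 0.2036
Σp_2ᵢ² = 0.09² + 0.29² + 0.02² + 0.25² + 0.35² = 0.0081 + 0.0841 + 0.0004 + 0.0625 + 0.1225 = 0.2776
O = 0.1898 / √(0.2036 × 0.2776) = 0.1898 / 0.23774 = 0.7984

0.80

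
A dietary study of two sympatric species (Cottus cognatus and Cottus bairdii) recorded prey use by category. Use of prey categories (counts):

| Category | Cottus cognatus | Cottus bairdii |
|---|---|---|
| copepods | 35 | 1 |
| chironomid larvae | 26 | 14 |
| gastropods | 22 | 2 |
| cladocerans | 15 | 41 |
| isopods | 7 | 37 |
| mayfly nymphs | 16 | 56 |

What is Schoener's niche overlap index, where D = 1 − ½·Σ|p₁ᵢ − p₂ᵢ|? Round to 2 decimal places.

Proportions for Cottus cognatus (n=121): 35/121=0.2893, 26/121=0.2149, 22/121=0.1818, 15/121=0.1240, 7/121=0.0579, 16/121=0.1322
Proportions for Cottus bairdii (n=151): 1/151=0.0066, 14/151=0.0927, 2/151=0.0132, 41/151=0.2715, 37/151=0.2450, 56/151=0.3709
Σ|p₁ᵢ − p₂ᵢ| = 0.2827 + 0.1222 + 0.1686 + 0.1475 + 0.1871 + 0.2387 = 1.1468
D = 1 − ½ × 1.1468 = 1 − 0.57340 = 0.42660

0.43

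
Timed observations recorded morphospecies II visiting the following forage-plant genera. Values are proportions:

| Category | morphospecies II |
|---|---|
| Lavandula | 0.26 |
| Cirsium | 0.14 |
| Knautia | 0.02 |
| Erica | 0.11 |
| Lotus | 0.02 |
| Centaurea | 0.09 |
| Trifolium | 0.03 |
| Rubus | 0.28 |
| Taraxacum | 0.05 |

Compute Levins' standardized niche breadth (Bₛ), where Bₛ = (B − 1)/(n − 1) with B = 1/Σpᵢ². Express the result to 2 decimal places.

Σpᵢ² = 0.26² + 0.14² + 0.02² + 0.11² + 0.02² + 0.09² + 0.03² + 0.28² + 0.05² = 0.0676 + 0.0196 + 0.0004 + 0.0121 + 0.0004 + 0.0081 + 0.0009 + 0.0784 + 0.0025 = 0.1900
B = 1 / 0.1900 = 5.2632
Bₛ = (B − 1)/(n − 1) = (5.2632 − 1)/(9 − 1) = 4.2632/8 = 0.5329

0.53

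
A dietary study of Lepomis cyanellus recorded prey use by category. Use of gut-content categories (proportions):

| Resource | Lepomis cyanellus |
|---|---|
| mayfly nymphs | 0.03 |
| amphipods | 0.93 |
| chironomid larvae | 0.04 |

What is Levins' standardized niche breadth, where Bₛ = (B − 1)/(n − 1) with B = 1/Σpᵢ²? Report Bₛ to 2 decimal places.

Σpᵢ² = 0.03² + 0.93² + 0.04² = 0.0009 + 0.8649 + 0.0016 = 0.8674
B = 1 / 0.8674 = 1.1529
Bₛ = (B − 1)/(n − 1) = (1.1529 − 1)/(3 − 1) = 0.1529/2 = 0.0765

0.08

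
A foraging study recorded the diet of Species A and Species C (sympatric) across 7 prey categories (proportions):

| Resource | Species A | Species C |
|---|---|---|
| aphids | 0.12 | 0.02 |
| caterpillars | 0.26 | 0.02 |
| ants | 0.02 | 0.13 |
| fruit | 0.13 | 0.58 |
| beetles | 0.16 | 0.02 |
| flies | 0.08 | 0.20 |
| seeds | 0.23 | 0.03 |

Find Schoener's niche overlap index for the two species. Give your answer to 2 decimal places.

Σ|p₁ᵢ − p₂ᵢ| = 0.10 + 0.24 + 0.11 + 0.45 + 0.14 + 0.12 + 0.20 = 1.36
D = 1 − ½ × 1.36 = 1 − 0.680 = 0.3200

0.32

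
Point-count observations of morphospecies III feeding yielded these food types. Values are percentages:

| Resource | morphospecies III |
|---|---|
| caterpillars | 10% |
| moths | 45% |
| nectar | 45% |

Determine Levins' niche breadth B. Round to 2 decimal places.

Convert percentages to proportions (divide by 100).
Σpᵢ² = 0.10² + 0.45² + 0.45² = 0.0100 + 0.2025 + 0.2025 = 0.4150
B = 1 / 0.4150 = 2.4096

2.41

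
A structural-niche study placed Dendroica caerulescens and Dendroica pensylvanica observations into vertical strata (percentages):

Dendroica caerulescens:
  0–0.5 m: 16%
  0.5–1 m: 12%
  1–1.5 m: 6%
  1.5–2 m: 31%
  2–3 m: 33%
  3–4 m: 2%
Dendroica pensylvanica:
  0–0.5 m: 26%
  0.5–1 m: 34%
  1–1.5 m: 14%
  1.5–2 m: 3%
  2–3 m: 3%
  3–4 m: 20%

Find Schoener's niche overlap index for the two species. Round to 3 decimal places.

0.420

Convert percentages to proportions (divide by 100).
Σ|p₁ᵢ − p₂ᵢ| = 0.10 + 0.22 + 0.08 + 0.28 + 0.30 + 0.18 = 1.16
D = 1 − ½ × 1.16 = 1 − 0.580 = 0.42000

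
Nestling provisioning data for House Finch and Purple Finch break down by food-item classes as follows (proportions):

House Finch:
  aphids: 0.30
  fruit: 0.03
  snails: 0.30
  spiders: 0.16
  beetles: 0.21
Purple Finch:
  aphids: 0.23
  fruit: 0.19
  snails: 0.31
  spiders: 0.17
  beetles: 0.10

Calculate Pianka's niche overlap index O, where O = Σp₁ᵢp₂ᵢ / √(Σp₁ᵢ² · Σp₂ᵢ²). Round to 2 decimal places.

Σ p₁ᵢp₂ᵢ = 0.0690 + 0.0057 + 0.0930 + 0.0272 + 0.0210 = 0.2159
Σp_1ᵢ² = 0.30² + 0.03² + 0.30² + 0.16² + 0.21² = 0.0900 + 0.0009 + 0.0900 + 0.0256 + 0.0441 = 0.2506
Σp_2ᵢ² = 0.23² + 0.19² + 0.31² + 0.17² + 0.10² = 0.0529 + 0.0361 + 0.0961 + 0.0289 + 0.0100 = 0.2240
O = 0.2159 / √(0.2506 × 0.2240) = 0.2159 / 0.23693 = 0.9112

0.91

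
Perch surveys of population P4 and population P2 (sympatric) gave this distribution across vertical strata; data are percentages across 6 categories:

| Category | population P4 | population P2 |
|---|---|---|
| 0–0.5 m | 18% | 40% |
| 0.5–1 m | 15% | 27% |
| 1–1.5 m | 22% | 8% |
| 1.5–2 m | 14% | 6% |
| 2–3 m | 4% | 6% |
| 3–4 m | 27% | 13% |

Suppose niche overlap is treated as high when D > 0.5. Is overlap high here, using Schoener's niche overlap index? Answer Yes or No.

Yes

Convert percentages to proportions (divide by 100).
Σ|p₁ᵢ − p₂ᵢ| = 0.22 + 0.12 + 0.14 + 0.08 + 0.02 + 0.14 = 0.72
D = 1 − ½ × 0.72 = 1 − 0.360 = 0.6400
D = 0.6400 > 0.5 → Yes.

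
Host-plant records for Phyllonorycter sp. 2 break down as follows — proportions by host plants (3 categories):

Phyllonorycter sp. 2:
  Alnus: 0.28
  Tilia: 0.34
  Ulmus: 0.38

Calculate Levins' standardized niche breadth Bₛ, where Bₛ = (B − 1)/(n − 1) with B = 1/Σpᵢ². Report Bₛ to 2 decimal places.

Σpᵢ² = 0.28² + 0.34² + 0.38² = 0.0784 + 0.1156 + 0.1444 = 0.3384
B = 1 / 0.3384 = 2.9551
Bₛ = (B − 1)/(n − 1) = (2.9551 − 1)/(3 − 1) = 1.9551/2 = 0.9776

0.98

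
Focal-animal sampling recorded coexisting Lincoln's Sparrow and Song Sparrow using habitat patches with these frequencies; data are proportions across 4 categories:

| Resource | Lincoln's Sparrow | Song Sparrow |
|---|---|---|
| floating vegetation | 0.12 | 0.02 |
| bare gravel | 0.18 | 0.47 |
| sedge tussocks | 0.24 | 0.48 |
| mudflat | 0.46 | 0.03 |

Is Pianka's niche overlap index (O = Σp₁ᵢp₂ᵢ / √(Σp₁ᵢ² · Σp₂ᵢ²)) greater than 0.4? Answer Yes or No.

Yes

Σ p₁ᵢp₂ᵢ = 0.0024 + 0.0846 + 0.1152 + 0.0138 = 0.2160
Σp_1ᵢ² = 0.12² + 0.18² + 0.24² + 0.46² = 0.0144 + 0.0324 + 0.0576 + 0.2116 = 0.3160
Σp_2ᵢ² = 0.02² + 0.47² + 0.48² + 0.03² = 0.0004 + 0.2209 + 0.2304 + 0.0009 = 0.4526
O = 0.2160 / √(0.3160 × 0.4526) = 0.2160 / 0.37818 = 0.5712
O = 0.5712 > 0.4 → Yes.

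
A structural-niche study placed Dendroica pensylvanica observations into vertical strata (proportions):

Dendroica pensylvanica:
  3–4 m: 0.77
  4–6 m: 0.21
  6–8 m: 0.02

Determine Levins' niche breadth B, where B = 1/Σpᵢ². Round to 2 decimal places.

1.57

Σpᵢ² = 0.77² + 0.21² + 0.02² = 0.5929 + 0.0441 + 0.0004 = 0.6374
B = 1 / 0.6374 = 1.5689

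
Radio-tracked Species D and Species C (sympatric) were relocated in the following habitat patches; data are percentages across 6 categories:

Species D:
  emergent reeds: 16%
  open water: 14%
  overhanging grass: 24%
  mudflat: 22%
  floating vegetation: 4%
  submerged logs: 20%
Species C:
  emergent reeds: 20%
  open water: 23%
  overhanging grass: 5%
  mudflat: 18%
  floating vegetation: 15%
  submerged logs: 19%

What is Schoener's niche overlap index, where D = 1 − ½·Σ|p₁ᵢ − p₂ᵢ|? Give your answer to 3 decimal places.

0.760

Convert percentages to proportions (divide by 100).
Σ|p₁ᵢ − p₂ᵢ| = 0.04 + 0.09 + 0.19 + 0.04 + 0.11 + 0.01 = 0.48
D = 1 − ½ × 0.48 = 1 − 0.240 = 0.76000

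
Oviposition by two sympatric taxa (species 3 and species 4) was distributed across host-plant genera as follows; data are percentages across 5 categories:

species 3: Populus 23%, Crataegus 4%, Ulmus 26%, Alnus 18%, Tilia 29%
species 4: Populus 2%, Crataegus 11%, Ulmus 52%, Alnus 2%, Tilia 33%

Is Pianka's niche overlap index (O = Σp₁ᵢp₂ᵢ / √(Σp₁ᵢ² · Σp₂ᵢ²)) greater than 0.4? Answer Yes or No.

Yes

Convert percentages to proportions (divide by 100).
Σ p₁ᵢp₂ᵢ = 0.0046 + 0.0044 + 0.1352 + 0.0036 + 0.0957 = 0.2435
Σp_1ᵢ² = 0.23² + 0.04² + 0.26² + 0.18² + 0.29² = 0.0529 + 0.0016 + 0.0676 + 0.0324 + 0.0841 = 0.2386
Σp_2ᵢ² = 0.02² + 0.11² + 0.52² + 0.02² + 0.33² = 0.0004 + 0.0121 + 0.2704 + 0.0004 + 0.1089 = 0.3922
O = 0.2435 / √(0.2386 × 0.3922) = 0.2435 / 0.30591 = 0.7960
O = 0.7960 > 0.4 → Yes.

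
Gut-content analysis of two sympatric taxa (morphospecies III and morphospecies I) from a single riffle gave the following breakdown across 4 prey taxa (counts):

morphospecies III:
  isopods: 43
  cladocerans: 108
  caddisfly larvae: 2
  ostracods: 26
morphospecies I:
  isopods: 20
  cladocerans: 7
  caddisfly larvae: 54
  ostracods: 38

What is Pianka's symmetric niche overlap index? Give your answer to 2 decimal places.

Proportions for morphospecies III (n=179): 43/179=0.2402, 108/179=0.6034, 2/179=0.0112, 26/179=0.1453
Proportions for morphospecies I (n=119): 20/119=0.1681, 7/119=0.0588, 54/119=0.4538, 38/119=0.3193
Σ p₁ᵢp₂ᵢ = 0.040378 + 0.035480 + 0.005083 + 0.046394 = 0.127335
Σp_1ᵢ² = 0.2402² + 0.6034² + 0.0112² + 0.1453² = 0.057696 + 0.364092 + 0.000125 + 0.021112 = 0.443025
Σp_2ᵢ² = 0.1681² + 0.0588² + 0.4538² + 0.3193² = 0.028258 + 0.003457 + 0.205934 + 0.101952 = 0.339601
O = 0.127335 / √(0.443025 × 0.339601) = 0.127335 / 0.3878811 = 0.3283

0.33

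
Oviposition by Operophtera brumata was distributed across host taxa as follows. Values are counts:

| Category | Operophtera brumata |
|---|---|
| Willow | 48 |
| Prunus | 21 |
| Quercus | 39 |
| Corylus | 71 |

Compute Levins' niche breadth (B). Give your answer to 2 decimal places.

Proportions for Operophtera brumata (n=179): 48/179=0.2682, 21/179=0.1173, 39/179=0.2179, 71/179=0.3966
Σpᵢ² = 0.2682² + 0.1173² + 0.2179² + 0.3966² = 0.071931 + 0.013759 + 0.047480 + 0.157292 = 0.290462
B = 1 / 0.290462 = 3.4428

3.44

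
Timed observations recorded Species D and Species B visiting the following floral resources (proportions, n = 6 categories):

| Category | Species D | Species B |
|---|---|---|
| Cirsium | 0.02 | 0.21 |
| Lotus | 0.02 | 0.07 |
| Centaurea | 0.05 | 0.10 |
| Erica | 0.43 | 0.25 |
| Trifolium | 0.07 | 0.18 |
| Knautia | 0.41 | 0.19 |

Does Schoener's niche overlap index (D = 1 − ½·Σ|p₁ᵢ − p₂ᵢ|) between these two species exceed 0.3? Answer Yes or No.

Σ|p₁ᵢ − p₂ᵢ| = 0.19 + 0.05 + 0.05 + 0.18 + 0.11 + 0.22 = 0.80
D = 1 − ½ × 0.80 = 1 − 0.400 = 0.6000
D = 0.6000 > 0.3 → Yes.

Yes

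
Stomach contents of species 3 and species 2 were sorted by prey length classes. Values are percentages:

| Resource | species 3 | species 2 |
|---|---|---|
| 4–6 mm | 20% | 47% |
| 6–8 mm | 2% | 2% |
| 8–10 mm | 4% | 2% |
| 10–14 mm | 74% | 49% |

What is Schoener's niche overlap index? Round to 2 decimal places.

Convert percentages to proportions (divide by 100).
Σ|p₁ᵢ − p₂ᵢ| = 0.27 + 0.00 + 0.02 + 0.25 = 0.54
D = 1 − ½ × 0.54 = 1 − 0.270 = 0.7300

0.73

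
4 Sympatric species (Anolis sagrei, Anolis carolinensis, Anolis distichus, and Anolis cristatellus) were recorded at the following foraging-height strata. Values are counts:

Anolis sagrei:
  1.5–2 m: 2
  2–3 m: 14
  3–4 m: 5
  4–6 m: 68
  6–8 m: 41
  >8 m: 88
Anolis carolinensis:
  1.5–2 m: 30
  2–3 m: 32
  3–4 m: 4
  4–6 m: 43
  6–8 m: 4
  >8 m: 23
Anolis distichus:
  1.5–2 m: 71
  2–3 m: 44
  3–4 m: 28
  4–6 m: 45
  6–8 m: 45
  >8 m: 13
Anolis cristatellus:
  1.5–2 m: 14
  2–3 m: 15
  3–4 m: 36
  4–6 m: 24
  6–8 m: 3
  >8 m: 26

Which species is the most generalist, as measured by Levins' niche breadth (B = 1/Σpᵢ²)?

Proportions for Anolis sagrei (n=218): 2/218=0.0092, 14/218=0.0642, 5/218=0.0229, 68/218=0.3119, 41/218=0.1881, 88/218=0.4037
Proportions for Anolis carolinensis (n=136): 30/136=0.2206, 32/136=0.2353, 4/136=0.0294, 43/136=0.3162, 4/136=0.0294, 23/136=0.1691
Proportions for Anolis distichus (n=246): 71/246=0.2886, 44/246=0.1789, 28/246=0.1138, 45/246=0.1829, 45/246=0.1829, 13/246=0.0528
Proportions for Anolis cristatellus (n=118): 14/118=0.1186, 15/118=0.1271, 36/118=0.3051, 24/118=0.2034, 3/118=0.0254, 26/118=0.2203
Σp_sagrᵢ² = 0.0092² + 0.0642² + 0.0229² + 0.3119² + 0.1881² + 0.4037² = 0.000085 + 0.004122 + 0.000524 + 0.097282 + 0.035382 + 0.162974 = 0.300369
B_sagr = 1 / 0.300369 = 3.3292
Σp_caroᵢ² = 0.2206² + 0.2353² + 0.0294² + 0.3162² + 0.0294² + 0.1691² = 0.048664 + 0.055366 + 0.000864 + 0.099982 + 0.000864 + 0.028595 = 0.234335
B_caro = 1 / 0.234335 = 4.2674
Σp_distᵢ² = 0.2886² + 0.1789² + 0.1138² + 0.1829² + 0.1829² + 0.0528² = 0.083290 + 0.032005 + 0.012950 + 0.033452 + 0.033452 + 0.002788 = 0.197937
B_dist = 1 / 0.197937 = 5.0521
Σp_crisᵢ² = 0.1186² + 0.1271² + 0.3051² + 0.2034² + 0.0254² + 0.2203² = 0.014066 + 0.016154 + 0.093086 + 0.041372 + 0.000645 + 0.048532 = 0.213855
B_cris = 1 / 0.213855 = 4.6761
Highest B → broadest niche (most generalist): Anolis distichus (B = 5.05).

Anolis distichus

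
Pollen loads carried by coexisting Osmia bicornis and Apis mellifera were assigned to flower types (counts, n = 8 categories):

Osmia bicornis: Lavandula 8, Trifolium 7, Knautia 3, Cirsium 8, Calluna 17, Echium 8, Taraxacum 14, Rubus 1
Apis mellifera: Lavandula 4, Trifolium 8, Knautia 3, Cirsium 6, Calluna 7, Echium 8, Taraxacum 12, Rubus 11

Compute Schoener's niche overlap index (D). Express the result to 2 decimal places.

Proportions for Osmia bicornis (n=66): 8/66=0.1212, 7/66=0.1061, 3/66=0.0455, 8/66=0.1212, 17/66=0.2576, 8/66=0.1212, 14/66=0.2121, 1/66=0.0152
Proportions for Apis mellifera (n=59): 4/59=0.0678, 8/59=0.1356, 3/59=0.0508, 6/59=0.1017, 7/59=0.1186, 8/59=0.1356, 12/59=0.2034, 11/59=0.1864
Σ|p₁ᵢ − p₂ᵢ| = 0.0534 + 0.0295 + 0.0053 + 0.0195 + 0.1390 + 0.0144 + 0.0087 + 0.1712 = 0.4410
D = 1 − ½ × 0.4410 = 1 − 0.22050 = 0.77950

0.78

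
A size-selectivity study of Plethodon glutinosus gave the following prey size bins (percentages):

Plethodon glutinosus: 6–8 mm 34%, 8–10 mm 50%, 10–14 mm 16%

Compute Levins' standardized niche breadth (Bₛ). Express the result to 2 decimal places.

Convert percentages to proportions (divide by 100).
Σpᵢ² = 0.34² + 0.50² + 0.16² = 0.1156 + 0.2500 + 0.0256 = 0.3912
B = 1 / 0.3912 = 2.5562
Bₛ = (B − 1)/(n − 1) = (2.5562 − 1)/(3 − 1) = 1.5562/2 = 0.7781

0.78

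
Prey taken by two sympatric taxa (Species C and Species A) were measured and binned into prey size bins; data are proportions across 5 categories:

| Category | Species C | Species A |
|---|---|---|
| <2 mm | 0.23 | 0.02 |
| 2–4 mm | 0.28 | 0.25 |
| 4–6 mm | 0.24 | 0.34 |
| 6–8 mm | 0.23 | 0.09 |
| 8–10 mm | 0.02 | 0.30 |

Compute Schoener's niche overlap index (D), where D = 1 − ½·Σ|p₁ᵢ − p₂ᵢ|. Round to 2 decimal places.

Σ|p₁ᵢ − p₂ᵢ| = 0.21 + 0.03 + 0.10 + 0.14 + 0.28 = 0.76
D = 1 − ½ × 0.76 = 1 − 0.380 = 0.6200

0.62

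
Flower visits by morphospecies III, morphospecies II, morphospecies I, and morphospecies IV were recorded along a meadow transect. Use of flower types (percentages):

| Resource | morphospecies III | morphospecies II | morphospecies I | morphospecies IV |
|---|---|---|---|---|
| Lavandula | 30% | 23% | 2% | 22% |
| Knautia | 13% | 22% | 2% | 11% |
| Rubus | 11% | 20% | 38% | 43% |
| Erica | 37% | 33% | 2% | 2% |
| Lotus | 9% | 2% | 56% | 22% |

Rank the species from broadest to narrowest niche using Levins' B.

Convert percentages to proportions (divide by 100).
Σp_IIIᵢ² = 0.30² + 0.13² + 0.11² + 0.37² + 0.09² = 0.0900 + 0.0169 + 0.0121 + 0.1369 + 0.0081 = 0.2640
B_III = 1 / 0.2640 = 3.7879
Σp_IIᵢ² = 0.23² + 0.22² + 0.20² + 0.33² + 0.02² = 0.0529 + 0.0484 + 0.0400 + 0.1089 + 0.0004 = 0.2506
B_II = 1 / 0.2506 = 3.9904
Σp_Iᵢ² = 0.02² + 0.02² + 0.38² + 0.02² + 0.56² = 0.0004 + 0.0004 + 0.1444 + 0.0004 + 0.3136 = 0.4592
B_I = 1 / 0.4592 = 2.1777
Σp_IVᵢ² = 0.22² + 0.11² + 0.43² + 0.02² + 0.22² = 0.0484 + 0.0121 + 0.1849 + 0.0004 + 0.0484 = 0.2942
B_IV = 1 / 0.2942 = 3.3990
Ranking by B (broadest → narrowest): morphospecies II (3.99) > morphospecies III (3.79) > morphospecies IV (3.40) > morphospecies I (2.18)

morphospecies II > morphospecies III > morphospecies IV > morphospecies I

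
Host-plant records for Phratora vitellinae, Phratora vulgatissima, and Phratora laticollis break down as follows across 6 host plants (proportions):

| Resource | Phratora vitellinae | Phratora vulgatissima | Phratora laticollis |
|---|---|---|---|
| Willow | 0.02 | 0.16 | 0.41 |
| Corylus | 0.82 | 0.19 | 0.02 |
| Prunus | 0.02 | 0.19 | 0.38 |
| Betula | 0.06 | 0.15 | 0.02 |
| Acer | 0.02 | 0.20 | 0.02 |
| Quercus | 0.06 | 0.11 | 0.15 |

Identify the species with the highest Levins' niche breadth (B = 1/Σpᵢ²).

Phratora vulgatissima

Σp_viteᵢ² = 0.02² + 0.82² + 0.02² + 0.06² + 0.02² + 0.06² = 0.0004 + 0.6724 + 0.0004 + 0.0036 + 0.0004 + 0.0036 = 0.6808
B_vite = 1 / 0.6808 = 1.4689
Σp_vulgᵢ² = 0.16² + 0.19² + 0.19² + 0.15² + 0.20² + 0.11² = 0.0256 + 0.0361 + 0.0361 + 0.0225 + 0.0400 + 0.0121 = 0.1724
B_vulg = 1 / 0.1724 = 5.8005
Σp_latiᵢ² = 0.41² + 0.02² + 0.38² + 0.02² + 0.02² + 0.15² = 0.1681 + 0.0004 + 0.1444 + 0.0004 + 0.0004 + 0.0225 = 0.3362
B_lati = 1 / 0.3362 = 2.9744
Highest B → broadest niche (most generalist): Phratora vulgatissima (B = 5.80).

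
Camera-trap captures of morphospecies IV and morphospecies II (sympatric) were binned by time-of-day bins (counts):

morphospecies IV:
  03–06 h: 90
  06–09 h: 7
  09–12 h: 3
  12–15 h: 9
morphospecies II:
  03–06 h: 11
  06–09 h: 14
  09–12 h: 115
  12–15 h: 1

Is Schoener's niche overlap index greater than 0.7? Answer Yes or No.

No

Proportions for morphospecies IV (n=109): 90/109=0.8257, 7/109=0.0642, 3/109=0.0275, 9/109=0.0826
Proportions for morphospecies II (n=141): 11/141=0.0780, 14/141=0.0993, 115/141=0.8156, 1/141=0.0071
Σ|p₁ᵢ − p₂ᵢ| = 0.7477 + 0.0351 + 0.7881 + 0.0755 = 1.6464
D = 1 − ½ × 1.6464 = 1 − 0.82320 = 0.17680
D = 0.17680 < 0.7 → No.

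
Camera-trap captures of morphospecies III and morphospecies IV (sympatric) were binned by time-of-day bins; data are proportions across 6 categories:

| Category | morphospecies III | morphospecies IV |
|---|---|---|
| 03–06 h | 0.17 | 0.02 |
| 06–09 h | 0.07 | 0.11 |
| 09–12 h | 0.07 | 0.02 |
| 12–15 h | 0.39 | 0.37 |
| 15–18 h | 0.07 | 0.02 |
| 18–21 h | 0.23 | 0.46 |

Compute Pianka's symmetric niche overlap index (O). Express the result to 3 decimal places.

0.880

Σ p₁ᵢp₂ᵢ = 0.0034 + 0.0077 + 0.0014 + 0.1443 + 0.0014 + 0.1058 = 0.2640
Σp_1ᵢ² = 0.17² + 0.07² + 0.07² + 0.39² + 0.07² + 0.23² = 0.0289 + 0.0049 + 0.0049 + 0.1521 + 0.0049 + 0.0529 = 0.2486
Σp_2ᵢ² = 0.02² + 0.11² + 0.02² + 0.37² + 0.02² + 0.46² = 0.0004 + 0.0121 + 0.0004 + 0.1369 + 0.0004 + 0.2116 = 0.3618
O = 0.2640 / √(0.2486 × 0.3618) = 0.2640 / 0.299906 = 0.88028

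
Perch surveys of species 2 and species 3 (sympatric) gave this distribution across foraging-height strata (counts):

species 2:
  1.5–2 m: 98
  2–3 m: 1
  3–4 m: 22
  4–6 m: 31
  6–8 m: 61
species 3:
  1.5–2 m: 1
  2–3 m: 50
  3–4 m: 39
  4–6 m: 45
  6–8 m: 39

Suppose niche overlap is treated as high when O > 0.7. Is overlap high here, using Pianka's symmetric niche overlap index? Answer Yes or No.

No

Proportions for species 2 (n=213): 98/213=0.4601, 1/213=0.0047, 22/213=0.1033, 31/213=0.1455, 61/213=0.2864
Proportions for species 3 (n=174): 1/174=0.0057, 50/174=0.2874, 39/174=0.2241, 45/174=0.2586, 39/174=0.2241
Σ p₁ᵢp₂ᵢ = 0.002623 + 0.001351 + 0.023150 + 0.037626 + 0.064182 = 0.128932
Σp_1ᵢ² = 0.4601² + 0.0047² + 0.1033² + 0.1455² + 0.2864² = 0.211692 + 0.000022 + 0.010671 + 0.021170 + 0.082025 = 0.325580
Σp_2ᵢ² = 0.0057² + 0.2874² + 0.2241² + 0.2586² + 0.2241² = 0.000032 + 0.082599 + 0.050221 + 0.066874 + 0.050221 = 0.249947
O = 0.128932 / √(0.325580 × 0.249947) = 0.128932 / 0.2852678 = 0.4520
O = 0.4520 < 0.7 → No.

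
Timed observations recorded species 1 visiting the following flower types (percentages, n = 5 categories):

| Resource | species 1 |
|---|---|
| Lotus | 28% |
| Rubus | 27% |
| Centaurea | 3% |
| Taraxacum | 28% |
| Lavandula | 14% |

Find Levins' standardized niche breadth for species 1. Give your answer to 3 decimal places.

Convert percentages to proportions (divide by 100).
Σpᵢ² = 0.28² + 0.27² + 0.03² + 0.28² + 0.14² = 0.0784 + 0.0729 + 0.0009 + 0.0784 + 0.0196 = 0.2502
B = 1 / 0.2502 = 3.99680
Bₛ = (B − 1)/(n − 1) = (3.99680 − 1)/(5 − 1) = 2.99680/4 = 0.74920

0.749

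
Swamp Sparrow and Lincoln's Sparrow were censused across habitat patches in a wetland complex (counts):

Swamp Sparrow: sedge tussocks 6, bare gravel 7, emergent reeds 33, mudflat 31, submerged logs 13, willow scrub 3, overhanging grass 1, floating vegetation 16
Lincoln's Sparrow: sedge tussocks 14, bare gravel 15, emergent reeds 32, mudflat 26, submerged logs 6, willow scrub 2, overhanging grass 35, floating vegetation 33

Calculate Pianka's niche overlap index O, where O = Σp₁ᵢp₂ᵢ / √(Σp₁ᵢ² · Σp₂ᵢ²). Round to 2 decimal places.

Proportions for Swamp Sparrow (n=110): 6/110=0.0545, 7/110=0.0636, 33/110=0.3000, 31/110=0.2818, 13/110=0.1182, 3/110=0.0273, 1/110=0.0091, 16/110=0.1455
Proportions for Lincoln's Sparrow (n=163): 14/163=0.0859, 15/163=0.0920, 32/163=0.1963, 26/163=0.1595, 6/163=0.0368, 2/163=0.0123, 35/163=0.2147, 33/163=0.2025
Σ p₁ᵢp₂ᵢ = 0.004682 + 0.005851 + 0.058890 + 0.044947 + 0.004350 + 0.000336 + 0.001954 + 0.029464 = 0.150474
Σp_1ᵢ² = 0.0545² + 0.0636² + 0.3000² + 0.2818² + 0.1182² + 0.0273² + 0.0091² + 0.1455² = 0.002970 + 0.004045 + 0.090000 + 0.079411 + 0.013971 + 0.000745 + 0.000083 + 0.021170 = 0.212395
Σp_2ᵢ² = 0.0859² + 0.0920² + 0.1963² + 0.1595² + 0.0368² + 0.0123² + 0.2147² + 0.2025² = 0.007379 + 0.008464 + 0.038534 + 0.025440 + 0.001354 + 0.000151 + 0.046096 + 0.041006 = 0.168424
O = 0.150474 / √(0.212395 × 0.168424) = 0.150474 / 0.1891360 = 0.7956

0.80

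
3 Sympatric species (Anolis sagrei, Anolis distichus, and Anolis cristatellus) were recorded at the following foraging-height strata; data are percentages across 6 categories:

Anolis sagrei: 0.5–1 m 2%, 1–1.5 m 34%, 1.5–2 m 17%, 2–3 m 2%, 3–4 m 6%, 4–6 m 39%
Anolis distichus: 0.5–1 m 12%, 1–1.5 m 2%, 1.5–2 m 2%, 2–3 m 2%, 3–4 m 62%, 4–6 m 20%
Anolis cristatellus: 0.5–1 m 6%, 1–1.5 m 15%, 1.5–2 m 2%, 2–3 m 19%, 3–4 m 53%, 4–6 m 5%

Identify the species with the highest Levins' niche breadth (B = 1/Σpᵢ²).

Convert percentages to proportions (divide by 100).
Σp_sagrᵢ² = 0.02² + 0.34² + 0.17² + 0.02² + 0.06² + 0.39² = 0.0004 + 0.1156 + 0.0289 + 0.0004 + 0.0036 + 0.1521 = 0.3010
B_sagr = 1 / 0.3010 = 3.3223
Σp_distᵢ² = 0.12² + 0.02² + 0.02² + 0.02² + 0.62² + 0.20² = 0.0144 + 0.0004 + 0.0004 + 0.0004 + 0.3844 + 0.0400 = 0.4400
B_dist = 1 / 0.4400 = 2.2727
Σp_crisᵢ² = 0.06² + 0.15² + 0.02² + 0.19² + 0.53² + 0.05² = 0.0036 + 0.0225 + 0.0004 + 0.0361 + 0.2809 + 0.0025 = 0.3460
B_cris = 1 / 0.3460 = 2.8902
Highest B → broadest niche (most generalist): Anolis sagrei (B = 3.32).

Anolis sagrei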